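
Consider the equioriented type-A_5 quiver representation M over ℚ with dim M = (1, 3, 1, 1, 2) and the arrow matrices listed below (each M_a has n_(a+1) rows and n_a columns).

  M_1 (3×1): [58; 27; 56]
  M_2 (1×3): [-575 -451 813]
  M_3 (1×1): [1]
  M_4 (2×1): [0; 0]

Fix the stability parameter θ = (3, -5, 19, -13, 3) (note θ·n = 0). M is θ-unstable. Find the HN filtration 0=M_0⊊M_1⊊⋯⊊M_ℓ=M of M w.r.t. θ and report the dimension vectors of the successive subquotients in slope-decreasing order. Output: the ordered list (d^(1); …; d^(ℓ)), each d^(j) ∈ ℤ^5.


Via rank(M_{q-1}∘⋯∘M_p): M ≅ I[1,4], I[2,2]^2, I[5,5]^2.
μ_θ-semistable layers: μ^(1)=3; μ^(2)=-1; μ^(3)=-5

((0, 0, 1, 1, 2); (1, 1, 0, 0, 0); (0, 2, 0, 0, 0))


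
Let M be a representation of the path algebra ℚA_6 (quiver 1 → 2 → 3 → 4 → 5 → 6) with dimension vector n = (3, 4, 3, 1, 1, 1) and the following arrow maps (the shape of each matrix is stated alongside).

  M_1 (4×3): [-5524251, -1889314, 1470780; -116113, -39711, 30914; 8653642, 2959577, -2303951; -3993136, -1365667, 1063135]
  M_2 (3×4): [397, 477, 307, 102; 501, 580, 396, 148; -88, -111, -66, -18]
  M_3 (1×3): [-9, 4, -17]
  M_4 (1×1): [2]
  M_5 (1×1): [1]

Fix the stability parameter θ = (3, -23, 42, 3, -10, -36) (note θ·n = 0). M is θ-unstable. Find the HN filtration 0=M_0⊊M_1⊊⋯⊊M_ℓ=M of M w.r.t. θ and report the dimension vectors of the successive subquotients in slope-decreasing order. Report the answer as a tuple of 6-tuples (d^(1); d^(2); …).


Interval decomposition of M: I[1,3]^2, I[1,6], I[2,2].
HN type (ℓ=4): μ^(1)=42; μ^(2)=-1/4; μ^(3)=-10; μ^(4)=-23

((0, 0, 2, 0, 0, 0); (0, 0, 1, 1, 1, 1); (3, 3, 0, 0, 0, 0); (0, 1, 0, 0, 0, 0))


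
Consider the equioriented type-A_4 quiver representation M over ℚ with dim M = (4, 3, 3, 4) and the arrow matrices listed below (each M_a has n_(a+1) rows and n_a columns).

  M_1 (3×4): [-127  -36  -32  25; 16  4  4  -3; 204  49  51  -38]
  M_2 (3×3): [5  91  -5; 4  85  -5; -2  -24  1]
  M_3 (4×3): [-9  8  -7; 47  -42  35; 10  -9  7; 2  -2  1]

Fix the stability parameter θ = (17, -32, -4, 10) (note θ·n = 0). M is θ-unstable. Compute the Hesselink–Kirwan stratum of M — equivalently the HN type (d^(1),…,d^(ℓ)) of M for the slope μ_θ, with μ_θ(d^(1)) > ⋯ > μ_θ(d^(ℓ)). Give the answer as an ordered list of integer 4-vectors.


Interval decomposition of M: I[1,1], I[1,4]^3, I[4,4].
HN type (ℓ=4): μ^(1)=17; μ^(2)=10; μ^(3)=-4; μ^(4)=-15/2

((1, 0, 0, 0); (0, 0, 0, 4); (0, 0, 3, 0); (3, 3, 0, 0))


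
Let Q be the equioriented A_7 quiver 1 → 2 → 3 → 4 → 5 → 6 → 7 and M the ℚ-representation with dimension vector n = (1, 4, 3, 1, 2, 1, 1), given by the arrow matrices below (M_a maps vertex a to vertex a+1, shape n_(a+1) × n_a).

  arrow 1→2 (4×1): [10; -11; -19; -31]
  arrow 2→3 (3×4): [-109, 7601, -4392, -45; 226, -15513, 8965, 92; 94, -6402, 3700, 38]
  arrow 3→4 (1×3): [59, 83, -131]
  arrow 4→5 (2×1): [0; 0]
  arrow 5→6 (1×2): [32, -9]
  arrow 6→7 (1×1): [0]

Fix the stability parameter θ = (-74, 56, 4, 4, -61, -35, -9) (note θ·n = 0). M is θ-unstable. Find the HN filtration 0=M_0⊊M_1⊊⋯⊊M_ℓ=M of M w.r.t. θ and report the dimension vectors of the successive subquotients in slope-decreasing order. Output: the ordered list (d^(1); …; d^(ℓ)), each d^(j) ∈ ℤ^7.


Via rank(M_{q-1}∘⋯∘M_p): M ≅ I[1,4], I[2,2]^2, I[2,3], I[3,3], I[5,5], I[5,6], I[7,7].
μ_θ-semistable layers: μ^(1)=56; μ^(2)=30; μ^(3)=64/3; μ^(4)=4; μ^(5)=-9; μ^(6)=-35; μ^(7)=-61; μ^(8)=-74

((0, 2, 0, 0, 0, 0, 0); (0, 1, 1, 0, 0, 0, 0); (0, 1, 1, 1, 0, 0, 0); (0, 0, 1, 0, 0, 0, 0); (0, 0, 0, 0, 0, 0, 1); (0, 0, 0, 0, 0, 1, 0); (0, 0, 0, 0, 2, 0, 0); (1, 0, 0, 0, 0, 0, 0))


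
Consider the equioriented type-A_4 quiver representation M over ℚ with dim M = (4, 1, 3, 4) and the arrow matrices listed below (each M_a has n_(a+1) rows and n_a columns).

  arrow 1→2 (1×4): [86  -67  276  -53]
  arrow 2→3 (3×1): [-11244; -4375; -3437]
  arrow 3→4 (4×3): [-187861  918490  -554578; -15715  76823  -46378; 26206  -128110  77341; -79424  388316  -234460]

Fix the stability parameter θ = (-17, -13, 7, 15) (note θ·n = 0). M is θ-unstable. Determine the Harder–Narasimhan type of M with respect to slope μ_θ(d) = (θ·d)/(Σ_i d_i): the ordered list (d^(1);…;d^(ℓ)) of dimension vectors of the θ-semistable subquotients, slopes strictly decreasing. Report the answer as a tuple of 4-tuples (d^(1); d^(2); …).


Via rank(M_{q-1}∘⋯∘M_p): M ≅ I[1,1]^3, I[1,4], I[3,4]^2, I[4,4].
μ_θ-semistable layers: μ^(1)=15; μ^(2)=7; μ^(3)=-13; μ^(4)=-17

((0, 0, 0, 4); (0, 0, 3, 0); (0, 1, 0, 0); (4, 0, 0, 0))


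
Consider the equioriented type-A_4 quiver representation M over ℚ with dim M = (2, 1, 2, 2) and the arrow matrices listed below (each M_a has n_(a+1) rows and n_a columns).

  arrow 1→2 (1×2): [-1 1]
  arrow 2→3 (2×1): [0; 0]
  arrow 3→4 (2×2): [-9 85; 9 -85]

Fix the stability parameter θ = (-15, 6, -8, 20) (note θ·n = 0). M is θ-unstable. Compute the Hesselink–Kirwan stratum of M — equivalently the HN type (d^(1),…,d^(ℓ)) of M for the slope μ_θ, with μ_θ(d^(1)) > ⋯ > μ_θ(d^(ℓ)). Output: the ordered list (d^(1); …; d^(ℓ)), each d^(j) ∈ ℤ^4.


Via rank(M_{q-1}∘⋯∘M_p): M ≅ I[1,1], I[1,2], I[3,3], I[3,4], I[4,4].
μ_θ-semistable layers: μ^(1)=20; μ^(2)=6; μ^(3)=-8; μ^(4)=-15

((0, 0, 0, 2); (0, 1, 0, 0); (0, 0, 2, 0); (2, 0, 0, 0))


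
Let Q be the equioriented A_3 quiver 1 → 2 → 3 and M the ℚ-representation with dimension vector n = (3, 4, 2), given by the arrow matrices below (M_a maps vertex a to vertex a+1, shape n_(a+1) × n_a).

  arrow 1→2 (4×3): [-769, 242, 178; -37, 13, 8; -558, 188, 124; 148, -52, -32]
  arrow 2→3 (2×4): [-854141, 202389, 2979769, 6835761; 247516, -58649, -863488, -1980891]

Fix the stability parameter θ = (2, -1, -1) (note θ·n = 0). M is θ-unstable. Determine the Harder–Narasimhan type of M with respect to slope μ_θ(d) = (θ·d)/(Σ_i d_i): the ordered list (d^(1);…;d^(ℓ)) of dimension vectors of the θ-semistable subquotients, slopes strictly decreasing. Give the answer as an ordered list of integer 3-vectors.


Barcode: M ≅ I[1,1], I[1,3]^2, I[2,2]^2. HN layers by μ_θ (3 steps, strictly decreasing):
  μ^(1)=2; μ^(2)=0; μ^(3)=-1

((1, 0, 0); (2, 2, 2); (0, 2, 0))


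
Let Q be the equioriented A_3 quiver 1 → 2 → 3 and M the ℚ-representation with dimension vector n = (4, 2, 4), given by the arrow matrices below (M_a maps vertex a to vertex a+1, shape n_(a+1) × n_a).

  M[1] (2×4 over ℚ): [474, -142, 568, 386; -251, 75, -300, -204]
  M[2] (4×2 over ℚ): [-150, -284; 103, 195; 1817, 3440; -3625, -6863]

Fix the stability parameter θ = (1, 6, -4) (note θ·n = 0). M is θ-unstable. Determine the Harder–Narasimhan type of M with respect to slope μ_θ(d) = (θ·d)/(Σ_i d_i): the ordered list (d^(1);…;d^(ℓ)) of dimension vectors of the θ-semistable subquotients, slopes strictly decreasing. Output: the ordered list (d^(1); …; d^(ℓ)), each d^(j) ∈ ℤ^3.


Via rank(M_{q-1}∘⋯∘M_p): M ≅ I[1,1]^2, I[1,3]^2, I[3,3]^2.
μ_θ-semistable layers: μ^(1)=1; μ^(2)=-4

((4, 2, 2); (0, 0, 2))


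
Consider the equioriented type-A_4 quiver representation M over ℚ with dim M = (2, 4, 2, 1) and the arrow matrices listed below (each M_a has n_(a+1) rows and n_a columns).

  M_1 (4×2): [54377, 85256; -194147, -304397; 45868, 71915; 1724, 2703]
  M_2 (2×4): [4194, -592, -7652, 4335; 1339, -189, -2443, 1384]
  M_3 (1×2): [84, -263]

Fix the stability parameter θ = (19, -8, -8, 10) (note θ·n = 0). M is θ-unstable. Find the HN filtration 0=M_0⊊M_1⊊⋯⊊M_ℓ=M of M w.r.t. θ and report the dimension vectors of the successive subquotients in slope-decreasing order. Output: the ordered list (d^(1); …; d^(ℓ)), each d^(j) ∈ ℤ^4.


Interval decomposition of M: I[1,3], I[1,4], I[2,2]^2.
HN type (ℓ=3): μ^(1)=10; μ^(2)=1; μ^(3)=-8

((0, 0, 0, 1); (2, 2, 2, 0); (0, 2, 0, 0))


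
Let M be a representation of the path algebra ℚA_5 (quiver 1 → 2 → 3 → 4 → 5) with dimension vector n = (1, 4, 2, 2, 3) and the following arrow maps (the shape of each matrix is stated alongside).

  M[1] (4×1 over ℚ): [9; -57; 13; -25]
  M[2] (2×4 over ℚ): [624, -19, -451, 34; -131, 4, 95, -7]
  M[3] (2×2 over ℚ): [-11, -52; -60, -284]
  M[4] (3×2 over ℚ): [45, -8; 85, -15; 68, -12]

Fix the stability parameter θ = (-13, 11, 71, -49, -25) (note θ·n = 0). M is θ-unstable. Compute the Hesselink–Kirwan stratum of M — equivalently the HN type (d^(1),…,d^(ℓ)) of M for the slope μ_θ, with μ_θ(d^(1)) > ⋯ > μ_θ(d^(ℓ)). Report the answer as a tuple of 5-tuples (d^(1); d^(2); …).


Via rank(M_{q-1}∘⋯∘M_p): M ≅ I[1,5], I[2,2]^2, I[2,5], I[5,5].
μ_θ-semistable layers: μ^(1)=11; μ^(2)=2; μ^(3)=-13; μ^(4)=-25

((0, 2, 0, 0, 0); (0, 2, 2, 2, 2); (1, 0, 0, 0, 0); (0, 0, 0, 0, 1))


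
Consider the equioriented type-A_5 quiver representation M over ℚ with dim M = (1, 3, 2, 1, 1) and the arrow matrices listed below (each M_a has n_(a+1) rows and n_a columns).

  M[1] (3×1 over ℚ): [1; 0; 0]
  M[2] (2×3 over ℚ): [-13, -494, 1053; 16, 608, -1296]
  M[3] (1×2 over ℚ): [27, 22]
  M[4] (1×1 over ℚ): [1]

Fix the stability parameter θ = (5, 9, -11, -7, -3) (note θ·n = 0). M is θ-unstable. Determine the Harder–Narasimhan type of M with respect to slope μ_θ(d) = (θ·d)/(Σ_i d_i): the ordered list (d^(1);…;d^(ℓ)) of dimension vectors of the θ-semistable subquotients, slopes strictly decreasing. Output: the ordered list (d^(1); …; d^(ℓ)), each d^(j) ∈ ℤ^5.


Via rank(M_{q-1}∘⋯∘M_p): M ≅ I[1,5], I[2,2]^2, I[3,3].
μ_θ-semistable layers: μ^(1)=9; μ^(2)=-7/5; μ^(3)=-11

((0, 2, 0, 0, 0); (1, 1, 1, 1, 1); (0, 0, 1, 0, 0))


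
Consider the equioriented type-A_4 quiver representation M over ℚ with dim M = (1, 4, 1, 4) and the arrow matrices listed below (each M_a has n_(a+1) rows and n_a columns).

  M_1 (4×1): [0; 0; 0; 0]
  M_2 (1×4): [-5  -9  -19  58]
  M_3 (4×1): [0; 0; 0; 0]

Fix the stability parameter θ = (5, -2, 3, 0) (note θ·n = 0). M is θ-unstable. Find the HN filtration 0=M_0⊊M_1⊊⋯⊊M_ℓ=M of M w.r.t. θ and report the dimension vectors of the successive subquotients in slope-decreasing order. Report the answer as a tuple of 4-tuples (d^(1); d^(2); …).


Interval decomposition of M: I[1,1], I[2,2]^3, I[2,3], I[4,4]^4.
HN type (ℓ=4): μ^(1)=5; μ^(2)=3; μ^(3)=0; μ^(4)=-2

((1, 0, 0, 0); (0, 0, 1, 0); (0, 0, 0, 4); (0, 4, 0, 0))


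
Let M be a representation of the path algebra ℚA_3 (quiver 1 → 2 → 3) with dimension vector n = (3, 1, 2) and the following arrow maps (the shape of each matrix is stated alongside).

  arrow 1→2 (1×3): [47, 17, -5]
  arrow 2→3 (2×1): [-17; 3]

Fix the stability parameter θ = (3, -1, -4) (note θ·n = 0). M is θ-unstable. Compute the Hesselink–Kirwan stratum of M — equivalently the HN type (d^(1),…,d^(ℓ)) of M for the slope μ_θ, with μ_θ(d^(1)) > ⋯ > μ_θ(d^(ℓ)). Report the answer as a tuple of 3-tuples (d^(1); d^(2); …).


Barcode: M ≅ I[1,1]^2, I[1,3], I[3,3]. HN layers by μ_θ (3 steps, strictly decreasing):
  μ^(1)=3; μ^(2)=-2/3; μ^(3)=-4

((2, 0, 0); (1, 1, 1); (0, 0, 1))


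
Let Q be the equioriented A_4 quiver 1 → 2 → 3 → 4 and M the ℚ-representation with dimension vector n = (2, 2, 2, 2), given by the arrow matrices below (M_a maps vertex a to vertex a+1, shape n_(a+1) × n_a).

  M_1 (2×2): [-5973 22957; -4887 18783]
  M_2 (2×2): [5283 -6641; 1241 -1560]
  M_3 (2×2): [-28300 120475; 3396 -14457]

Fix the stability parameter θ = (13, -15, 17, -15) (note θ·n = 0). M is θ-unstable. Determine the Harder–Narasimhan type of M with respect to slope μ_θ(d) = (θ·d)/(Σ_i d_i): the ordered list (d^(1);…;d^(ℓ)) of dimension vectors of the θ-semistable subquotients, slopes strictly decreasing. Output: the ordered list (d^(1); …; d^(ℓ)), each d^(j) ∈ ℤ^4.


Via rank(M_{q-1}∘⋯∘M_p): M ≅ I[1,1], I[1,4], I[2,3], I[4,4].
μ_θ-semistable layers: μ^(1)=17; μ^(2)=13; μ^(3)=1; μ^(4)=-1; μ^(5)=-15

((0, 0, 1, 0); (1, 0, 0, 0); (0, 0, 1, 1); (1, 1, 0, 0); (0, 1, 0, 1))


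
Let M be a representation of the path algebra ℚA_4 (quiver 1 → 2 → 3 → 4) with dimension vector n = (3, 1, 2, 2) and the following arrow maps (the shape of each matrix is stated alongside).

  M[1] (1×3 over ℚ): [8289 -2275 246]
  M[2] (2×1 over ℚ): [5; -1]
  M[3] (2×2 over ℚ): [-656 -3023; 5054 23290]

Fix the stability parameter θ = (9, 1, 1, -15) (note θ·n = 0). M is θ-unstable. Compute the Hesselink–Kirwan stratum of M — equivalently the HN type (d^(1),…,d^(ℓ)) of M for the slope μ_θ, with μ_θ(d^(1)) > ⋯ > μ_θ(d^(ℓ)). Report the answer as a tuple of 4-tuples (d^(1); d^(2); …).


Barcode: M ≅ I[1,1]^2, I[1,4], I[3,4]. HN layers by μ_θ (3 steps, strictly decreasing):
  μ^(1)=9; μ^(2)=-1; μ^(3)=-7

((2, 0, 0, 0); (1, 1, 1, 1); (0, 0, 1, 1))


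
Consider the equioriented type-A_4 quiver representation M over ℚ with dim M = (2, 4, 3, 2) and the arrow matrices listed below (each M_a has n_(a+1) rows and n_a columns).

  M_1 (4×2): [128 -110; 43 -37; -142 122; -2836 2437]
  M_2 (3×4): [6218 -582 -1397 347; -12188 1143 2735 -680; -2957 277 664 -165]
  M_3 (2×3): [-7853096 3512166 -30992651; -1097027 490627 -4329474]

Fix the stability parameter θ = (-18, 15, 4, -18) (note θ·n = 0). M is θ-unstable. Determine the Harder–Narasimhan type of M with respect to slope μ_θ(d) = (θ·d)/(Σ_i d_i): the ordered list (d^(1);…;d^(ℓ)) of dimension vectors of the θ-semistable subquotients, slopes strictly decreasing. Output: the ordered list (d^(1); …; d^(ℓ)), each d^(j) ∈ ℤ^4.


Barcode: M ≅ I[1,4]^2, I[2,2], I[2,3]. HN layers by μ_θ (4 steps, strictly decreasing):
  μ^(1)=15; μ^(2)=19/2; μ^(3)=1/3; μ^(4)=-18

((0, 1, 0, 0); (0, 1, 1, 0); (0, 2, 2, 2); (2, 0, 0, 0))


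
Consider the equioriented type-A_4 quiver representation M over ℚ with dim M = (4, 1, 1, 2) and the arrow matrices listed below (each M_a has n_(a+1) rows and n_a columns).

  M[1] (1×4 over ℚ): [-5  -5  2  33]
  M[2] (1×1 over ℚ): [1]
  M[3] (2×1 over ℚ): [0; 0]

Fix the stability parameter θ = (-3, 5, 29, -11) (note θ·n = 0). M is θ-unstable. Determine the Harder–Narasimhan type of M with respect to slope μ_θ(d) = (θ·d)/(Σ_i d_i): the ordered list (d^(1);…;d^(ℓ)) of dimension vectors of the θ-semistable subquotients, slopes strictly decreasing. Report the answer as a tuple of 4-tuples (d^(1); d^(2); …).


Barcode: M ≅ I[1,1]^3, I[1,3], I[4,4]^2. HN layers by μ_θ (4 steps, strictly decreasing):
  μ^(1)=29; μ^(2)=5; μ^(3)=-3; μ^(4)=-11

((0, 0, 1, 0); (0, 1, 0, 0); (4, 0, 0, 0); (0, 0, 0, 2))


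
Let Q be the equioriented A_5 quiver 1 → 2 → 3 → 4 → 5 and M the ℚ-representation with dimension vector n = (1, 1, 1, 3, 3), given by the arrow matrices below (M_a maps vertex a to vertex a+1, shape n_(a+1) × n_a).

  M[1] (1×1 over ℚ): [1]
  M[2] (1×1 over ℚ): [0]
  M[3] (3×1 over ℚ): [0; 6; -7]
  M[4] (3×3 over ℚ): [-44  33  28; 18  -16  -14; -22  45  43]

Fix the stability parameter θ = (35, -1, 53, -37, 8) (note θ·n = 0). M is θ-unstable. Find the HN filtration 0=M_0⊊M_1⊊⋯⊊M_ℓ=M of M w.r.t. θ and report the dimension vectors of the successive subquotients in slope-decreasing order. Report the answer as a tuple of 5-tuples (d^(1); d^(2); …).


Barcode: M ≅ I[1,2], I[3,5], I[4,5]^2. HN layers by μ_θ (3 steps, strictly decreasing):
  μ^(1)=17; μ^(2)=8; μ^(3)=-37

((1, 1, 0, 0, 0); (0, 0, 1, 1, 3); (0, 0, 0, 2, 0))


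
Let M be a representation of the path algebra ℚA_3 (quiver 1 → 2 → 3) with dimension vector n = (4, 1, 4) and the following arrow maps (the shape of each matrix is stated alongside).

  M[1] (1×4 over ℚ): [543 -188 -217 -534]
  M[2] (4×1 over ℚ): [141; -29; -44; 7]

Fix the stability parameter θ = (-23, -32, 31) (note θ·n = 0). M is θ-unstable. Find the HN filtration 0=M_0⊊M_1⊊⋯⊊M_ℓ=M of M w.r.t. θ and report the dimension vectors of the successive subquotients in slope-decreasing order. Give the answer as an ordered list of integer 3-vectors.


Barcode: M ≅ I[1,1]^3, I[1,3], I[3,3]^3. HN layers by μ_θ (3 steps, strictly decreasing):
  μ^(1)=31; μ^(2)=-23; μ^(3)=-55/2

((0, 0, 4); (3, 0, 0); (1, 1, 0))


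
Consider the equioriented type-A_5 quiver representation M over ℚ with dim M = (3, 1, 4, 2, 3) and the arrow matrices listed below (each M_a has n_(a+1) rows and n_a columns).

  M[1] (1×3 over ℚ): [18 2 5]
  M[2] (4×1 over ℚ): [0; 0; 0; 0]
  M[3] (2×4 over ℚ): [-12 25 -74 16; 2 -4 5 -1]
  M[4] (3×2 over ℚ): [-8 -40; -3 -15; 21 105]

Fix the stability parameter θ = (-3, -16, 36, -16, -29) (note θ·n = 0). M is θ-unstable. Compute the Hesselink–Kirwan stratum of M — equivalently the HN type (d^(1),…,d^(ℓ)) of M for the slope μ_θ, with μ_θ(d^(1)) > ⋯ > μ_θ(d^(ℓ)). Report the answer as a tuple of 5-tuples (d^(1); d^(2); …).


Via rank(M_{q-1}∘⋯∘M_p): M ≅ I[1,1]^2, I[1,2], I[3,3]^2, I[3,4], I[3,5], I[5,5]^2.
μ_θ-semistable layers: μ^(1)=36; μ^(2)=10; μ^(3)=-3; μ^(4)=-19/2; μ^(5)=-29

((0, 0, 2, 0, 0); (0, 0, 1, 1, 0); (2, 0, 1, 1, 1); (1, 1, 0, 0, 0); (0, 0, 0, 0, 2))


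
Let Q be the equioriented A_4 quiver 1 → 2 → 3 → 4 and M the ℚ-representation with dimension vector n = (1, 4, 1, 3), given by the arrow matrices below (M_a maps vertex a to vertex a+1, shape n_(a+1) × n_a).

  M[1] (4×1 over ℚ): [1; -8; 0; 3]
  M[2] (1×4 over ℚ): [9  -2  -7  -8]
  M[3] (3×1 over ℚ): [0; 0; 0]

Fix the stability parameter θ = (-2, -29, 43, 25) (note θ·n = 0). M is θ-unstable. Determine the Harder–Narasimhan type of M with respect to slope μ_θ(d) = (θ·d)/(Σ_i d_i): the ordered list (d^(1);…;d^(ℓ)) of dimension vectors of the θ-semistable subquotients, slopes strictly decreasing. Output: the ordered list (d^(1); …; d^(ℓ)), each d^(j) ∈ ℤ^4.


Via rank(M_{q-1}∘⋯∘M_p): M ≅ I[1,3], I[2,2]^3, I[4,4]^3.
μ_θ-semistable layers: μ^(1)=43; μ^(2)=25; μ^(3)=-31/2; μ^(4)=-29

((0, 0, 1, 0); (0, 0, 0, 3); (1, 1, 0, 0); (0, 3, 0, 0))


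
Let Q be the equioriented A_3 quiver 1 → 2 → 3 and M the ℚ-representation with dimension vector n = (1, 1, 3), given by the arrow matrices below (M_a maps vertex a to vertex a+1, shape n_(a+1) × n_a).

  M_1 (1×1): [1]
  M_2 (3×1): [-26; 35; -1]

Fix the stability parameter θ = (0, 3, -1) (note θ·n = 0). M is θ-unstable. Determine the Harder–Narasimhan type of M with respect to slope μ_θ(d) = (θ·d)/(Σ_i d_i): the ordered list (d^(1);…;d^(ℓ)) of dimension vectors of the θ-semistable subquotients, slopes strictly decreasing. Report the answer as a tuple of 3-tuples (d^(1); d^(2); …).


Barcode: M ≅ I[1,3], I[3,3]^2. HN layers by μ_θ (3 steps, strictly decreasing):
  μ^(1)=1; μ^(2)=0; μ^(3)=-1

((0, 1, 1); (1, 0, 0); (0, 0, 2))


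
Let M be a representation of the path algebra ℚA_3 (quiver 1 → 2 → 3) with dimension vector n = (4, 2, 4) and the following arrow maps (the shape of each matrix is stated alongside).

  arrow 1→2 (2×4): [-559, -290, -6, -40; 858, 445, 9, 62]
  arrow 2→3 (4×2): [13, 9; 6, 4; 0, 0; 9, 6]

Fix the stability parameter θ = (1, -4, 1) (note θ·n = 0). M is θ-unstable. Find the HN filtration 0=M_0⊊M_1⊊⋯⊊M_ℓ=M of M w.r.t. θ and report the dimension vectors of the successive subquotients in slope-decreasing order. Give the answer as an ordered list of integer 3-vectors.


Barcode: M ≅ I[1,1]^2, I[1,3]^2, I[3,3]^2. HN layers by μ_θ (2 steps, strictly decreasing):
  μ^(1)=1; μ^(2)=-3/2

((2, 0, 4); (2, 2, 0))


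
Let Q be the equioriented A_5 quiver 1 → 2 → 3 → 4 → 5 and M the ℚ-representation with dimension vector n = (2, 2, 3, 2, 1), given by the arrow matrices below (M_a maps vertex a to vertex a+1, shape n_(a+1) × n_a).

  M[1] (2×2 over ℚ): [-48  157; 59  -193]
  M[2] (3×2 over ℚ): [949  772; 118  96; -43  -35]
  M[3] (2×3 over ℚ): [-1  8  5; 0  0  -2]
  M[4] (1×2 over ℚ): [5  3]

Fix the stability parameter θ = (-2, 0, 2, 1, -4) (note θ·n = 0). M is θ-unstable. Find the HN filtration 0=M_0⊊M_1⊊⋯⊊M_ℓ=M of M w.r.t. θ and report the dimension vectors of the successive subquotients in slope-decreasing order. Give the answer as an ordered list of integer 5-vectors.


Via rank(M_{q-1}∘⋯∘M_p): M ≅ I[1,4], I[1,5], I[3,3].
μ_θ-semistable layers: μ^(1)=2; μ^(2)=3/2; μ^(3)=0; μ^(4)=-1/4; μ^(5)=-2

((0, 0, 1, 0, 0); (0, 0, 1, 1, 0); (0, 1, 0, 0, 0); (0, 1, 1, 1, 1); (2, 0, 0, 0, 0))


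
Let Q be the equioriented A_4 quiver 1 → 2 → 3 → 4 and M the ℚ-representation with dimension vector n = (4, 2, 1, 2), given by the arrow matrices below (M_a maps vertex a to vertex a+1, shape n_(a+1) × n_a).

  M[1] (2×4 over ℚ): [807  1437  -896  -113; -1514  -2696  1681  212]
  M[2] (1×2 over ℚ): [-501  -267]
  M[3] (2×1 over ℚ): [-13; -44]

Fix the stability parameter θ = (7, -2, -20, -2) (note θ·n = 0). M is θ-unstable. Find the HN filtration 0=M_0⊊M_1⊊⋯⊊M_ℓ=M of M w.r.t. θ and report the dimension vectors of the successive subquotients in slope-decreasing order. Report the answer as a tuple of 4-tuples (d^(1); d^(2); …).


Interval decomposition of M: I[1,1]^2, I[1,2], I[1,4], I[4,4].
HN type (ℓ=4): μ^(1)=7; μ^(2)=5/2; μ^(3)=-2; μ^(4)=-5

((2, 0, 0, 0); (1, 1, 0, 0); (0, 0, 0, 2); (1, 1, 1, 0))


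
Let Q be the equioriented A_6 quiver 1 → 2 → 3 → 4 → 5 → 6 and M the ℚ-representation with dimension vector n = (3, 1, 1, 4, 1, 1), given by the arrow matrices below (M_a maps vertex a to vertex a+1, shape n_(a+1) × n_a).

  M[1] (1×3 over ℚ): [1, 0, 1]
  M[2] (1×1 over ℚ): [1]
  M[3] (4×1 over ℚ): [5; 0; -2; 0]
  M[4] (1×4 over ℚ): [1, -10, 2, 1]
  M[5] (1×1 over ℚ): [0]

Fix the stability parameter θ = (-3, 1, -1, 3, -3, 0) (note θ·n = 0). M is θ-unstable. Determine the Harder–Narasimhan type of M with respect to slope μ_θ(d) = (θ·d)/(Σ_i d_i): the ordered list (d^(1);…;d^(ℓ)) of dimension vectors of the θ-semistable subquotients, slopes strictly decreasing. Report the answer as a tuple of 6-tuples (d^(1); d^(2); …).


Interval decomposition of M: I[1,1]^2, I[1,5], I[4,4]^3, I[6,6].
HN type (ℓ=3): μ^(1)=3; μ^(2)=0; μ^(3)=-3

((0, 0, 0, 3, 0, 0); (0, 1, 1, 1, 1, 1); (3, 0, 0, 0, 0, 0))


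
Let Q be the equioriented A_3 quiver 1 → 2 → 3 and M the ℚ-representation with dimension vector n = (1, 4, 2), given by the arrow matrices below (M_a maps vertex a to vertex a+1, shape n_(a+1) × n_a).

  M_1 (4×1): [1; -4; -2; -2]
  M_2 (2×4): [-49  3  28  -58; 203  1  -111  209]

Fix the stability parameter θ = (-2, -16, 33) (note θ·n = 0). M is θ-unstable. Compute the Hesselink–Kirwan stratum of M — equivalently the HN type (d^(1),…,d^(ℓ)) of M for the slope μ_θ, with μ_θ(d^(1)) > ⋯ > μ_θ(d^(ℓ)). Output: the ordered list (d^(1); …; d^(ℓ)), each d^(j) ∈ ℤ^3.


Barcode: M ≅ I[1,3], I[2,2]^2, I[2,3]. HN layers by μ_θ (3 steps, strictly decreasing):
  μ^(1)=33; μ^(2)=-9; μ^(3)=-16

((0, 0, 2); (1, 1, 0); (0, 3, 0))


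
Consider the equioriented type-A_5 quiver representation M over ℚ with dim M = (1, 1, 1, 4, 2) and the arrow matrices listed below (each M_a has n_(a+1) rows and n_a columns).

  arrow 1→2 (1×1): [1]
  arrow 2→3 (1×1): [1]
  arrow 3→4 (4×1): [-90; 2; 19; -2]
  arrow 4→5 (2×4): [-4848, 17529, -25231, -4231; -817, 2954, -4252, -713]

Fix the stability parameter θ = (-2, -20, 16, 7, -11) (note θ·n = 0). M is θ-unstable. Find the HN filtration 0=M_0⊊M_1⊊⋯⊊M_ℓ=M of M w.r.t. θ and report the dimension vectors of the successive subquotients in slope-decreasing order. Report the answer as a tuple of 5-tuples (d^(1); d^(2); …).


Barcode: M ≅ I[1,5], I[4,4]^2, I[4,5]. HN layers by μ_θ (4 steps, strictly decreasing):
  μ^(1)=7; μ^(2)=4; μ^(3)=-2; μ^(4)=-11

((0, 0, 0, 2, 0); (0, 0, 1, 1, 1); (0, 0, 0, 1, 1); (1, 1, 0, 0, 0))


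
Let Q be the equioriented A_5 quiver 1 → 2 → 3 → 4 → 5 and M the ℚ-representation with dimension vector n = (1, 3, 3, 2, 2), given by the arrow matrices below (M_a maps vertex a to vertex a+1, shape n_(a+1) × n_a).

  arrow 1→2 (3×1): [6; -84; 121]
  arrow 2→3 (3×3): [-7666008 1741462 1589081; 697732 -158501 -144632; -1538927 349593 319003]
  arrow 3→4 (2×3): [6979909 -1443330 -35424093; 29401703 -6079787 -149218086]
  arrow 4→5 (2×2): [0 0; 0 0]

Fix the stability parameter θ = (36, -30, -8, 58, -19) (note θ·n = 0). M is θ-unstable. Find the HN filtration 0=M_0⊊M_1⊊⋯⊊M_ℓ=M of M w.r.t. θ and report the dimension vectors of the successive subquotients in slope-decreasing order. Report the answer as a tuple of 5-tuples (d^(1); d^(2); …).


Interval decomposition of M: I[1,4], I[2,3], I[2,4], I[5,5]^2.
HN type (ℓ=5): μ^(1)=58; μ^(2)=-2/3; μ^(3)=-8; μ^(4)=-19; μ^(5)=-30

((0, 0, 0, 2, 0); (1, 1, 1, 0, 0); (0, 0, 2, 0, 0); (0, 0, 0, 0, 2); (0, 2, 0, 0, 0))


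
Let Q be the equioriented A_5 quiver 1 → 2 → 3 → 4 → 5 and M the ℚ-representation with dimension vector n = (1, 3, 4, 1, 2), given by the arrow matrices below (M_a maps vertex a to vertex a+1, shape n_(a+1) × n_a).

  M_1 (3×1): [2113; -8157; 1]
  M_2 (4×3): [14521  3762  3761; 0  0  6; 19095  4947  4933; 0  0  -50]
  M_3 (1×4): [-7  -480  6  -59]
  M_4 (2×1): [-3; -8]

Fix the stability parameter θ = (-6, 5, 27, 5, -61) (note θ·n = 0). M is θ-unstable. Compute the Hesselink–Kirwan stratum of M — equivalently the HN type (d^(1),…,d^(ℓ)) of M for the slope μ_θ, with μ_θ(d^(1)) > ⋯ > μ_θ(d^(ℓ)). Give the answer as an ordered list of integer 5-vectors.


Via rank(M_{q-1}∘⋯∘M_p): M ≅ I[1,5], I[2,3]^2, I[3,3], I[5,5].
μ_θ-semistable layers: μ^(1)=27; μ^(2)=5; μ^(3)=-6; μ^(4)=-61

((0, 0, 3, 0, 0); (0, 2, 0, 0, 0); (1, 1, 1, 1, 1); (0, 0, 0, 0, 1))


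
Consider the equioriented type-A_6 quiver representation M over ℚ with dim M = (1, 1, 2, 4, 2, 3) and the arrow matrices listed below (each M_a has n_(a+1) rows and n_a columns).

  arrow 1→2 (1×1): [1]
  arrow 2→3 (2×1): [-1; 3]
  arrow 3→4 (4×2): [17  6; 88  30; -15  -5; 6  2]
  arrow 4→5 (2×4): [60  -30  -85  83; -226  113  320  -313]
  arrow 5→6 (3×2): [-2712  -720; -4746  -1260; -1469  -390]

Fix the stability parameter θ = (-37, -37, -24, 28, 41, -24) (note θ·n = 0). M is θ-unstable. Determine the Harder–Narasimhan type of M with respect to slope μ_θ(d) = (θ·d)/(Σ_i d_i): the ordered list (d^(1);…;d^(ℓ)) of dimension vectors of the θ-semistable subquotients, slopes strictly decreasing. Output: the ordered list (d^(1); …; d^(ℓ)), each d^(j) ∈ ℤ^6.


Interval decomposition of M: I[1,4], I[3,6], I[4,4], I[4,5], I[6,6]^2.
HN type (ℓ=5): μ^(1)=41; μ^(2)=28; μ^(3)=15; μ^(4)=-24; μ^(5)=-37

((0, 0, 0, 0, 1, 0); (0, 0, 0, 3, 0, 0); (0, 0, 0, 1, 1, 1); (0, 0, 2, 0, 0, 2); (1, 1, 0, 0, 0, 0))


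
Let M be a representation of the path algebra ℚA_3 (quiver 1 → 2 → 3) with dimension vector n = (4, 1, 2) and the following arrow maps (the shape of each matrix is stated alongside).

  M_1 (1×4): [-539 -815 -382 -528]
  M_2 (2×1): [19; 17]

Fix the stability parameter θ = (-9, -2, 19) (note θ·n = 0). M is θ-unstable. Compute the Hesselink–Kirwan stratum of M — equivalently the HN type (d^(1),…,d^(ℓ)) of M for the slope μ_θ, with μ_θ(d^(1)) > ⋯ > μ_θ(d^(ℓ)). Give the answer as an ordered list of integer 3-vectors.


Via rank(M_{q-1}∘⋯∘M_p): M ≅ I[1,1]^3, I[1,3], I[3,3].
μ_θ-semistable layers: μ^(1)=19; μ^(2)=-2; μ^(3)=-9

((0, 0, 2); (0, 1, 0); (4, 0, 0))


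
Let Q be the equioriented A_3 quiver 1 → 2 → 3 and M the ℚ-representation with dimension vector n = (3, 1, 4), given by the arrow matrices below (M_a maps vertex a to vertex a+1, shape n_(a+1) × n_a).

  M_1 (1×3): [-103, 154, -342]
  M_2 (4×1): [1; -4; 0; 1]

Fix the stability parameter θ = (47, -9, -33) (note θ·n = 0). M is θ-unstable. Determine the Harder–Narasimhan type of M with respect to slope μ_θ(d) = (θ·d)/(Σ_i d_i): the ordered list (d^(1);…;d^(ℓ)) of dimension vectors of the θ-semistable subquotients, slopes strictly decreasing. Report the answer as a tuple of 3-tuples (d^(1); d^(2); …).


Via rank(M_{q-1}∘⋯∘M_p): M ≅ I[1,1]^2, I[1,3], I[3,3]^3.
μ_θ-semistable layers: μ^(1)=47; μ^(2)=5/3; μ^(3)=-33

((2, 0, 0); (1, 1, 1); (0, 0, 3))


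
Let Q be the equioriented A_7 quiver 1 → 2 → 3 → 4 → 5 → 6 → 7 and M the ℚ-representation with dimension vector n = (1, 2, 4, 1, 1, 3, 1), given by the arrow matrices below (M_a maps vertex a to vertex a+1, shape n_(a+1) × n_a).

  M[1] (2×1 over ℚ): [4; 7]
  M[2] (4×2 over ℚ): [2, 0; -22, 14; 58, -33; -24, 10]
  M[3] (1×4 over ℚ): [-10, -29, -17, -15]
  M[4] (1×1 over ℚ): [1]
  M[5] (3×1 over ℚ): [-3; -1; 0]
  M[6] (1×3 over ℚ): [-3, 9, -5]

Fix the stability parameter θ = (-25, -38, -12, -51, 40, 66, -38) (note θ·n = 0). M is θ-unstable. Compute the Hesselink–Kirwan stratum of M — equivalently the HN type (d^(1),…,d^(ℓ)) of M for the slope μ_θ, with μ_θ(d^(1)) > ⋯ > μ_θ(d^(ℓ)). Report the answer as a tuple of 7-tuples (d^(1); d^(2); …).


Interval decomposition of M: I[1,6], I[2,3], I[3,3]^2, I[6,6], I[6,7].
HN type (ℓ=6): μ^(1)=66; μ^(2)=40; μ^(3)=14; μ^(4)=-12; μ^(5)=-63/2; μ^(6)=-38

((0, 0, 0, 0, 0, 2, 0); (0, 0, 0, 0, 1, 0, 0); (0, 0, 0, 0, 0, 1, 1); (0, 0, 3, 0, 0, 0, 0); (1, 1, 1, 1, 0, 0, 0); (0, 1, 0, 0, 0, 0, 0))


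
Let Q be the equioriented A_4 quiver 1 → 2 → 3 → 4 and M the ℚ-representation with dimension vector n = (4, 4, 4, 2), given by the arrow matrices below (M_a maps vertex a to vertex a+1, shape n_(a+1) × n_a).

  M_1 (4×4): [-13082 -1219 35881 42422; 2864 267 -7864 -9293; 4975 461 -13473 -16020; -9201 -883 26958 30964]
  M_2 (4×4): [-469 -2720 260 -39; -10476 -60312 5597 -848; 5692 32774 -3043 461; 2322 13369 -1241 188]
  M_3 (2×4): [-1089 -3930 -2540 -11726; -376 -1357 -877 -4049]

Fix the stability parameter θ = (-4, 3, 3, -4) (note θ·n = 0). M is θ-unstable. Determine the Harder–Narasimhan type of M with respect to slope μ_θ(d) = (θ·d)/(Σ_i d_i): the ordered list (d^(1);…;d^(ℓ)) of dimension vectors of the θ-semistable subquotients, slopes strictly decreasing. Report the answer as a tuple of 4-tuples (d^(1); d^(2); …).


Via rank(M_{q-1}∘⋯∘M_p): M ≅ I[1,3]^2, I[1,4]^2.
μ_θ-semistable layers: μ^(1)=3; μ^(2)=2/3; μ^(3)=-4

((0, 2, 2, 0); (0, 2, 2, 2); (4, 0, 0, 0))


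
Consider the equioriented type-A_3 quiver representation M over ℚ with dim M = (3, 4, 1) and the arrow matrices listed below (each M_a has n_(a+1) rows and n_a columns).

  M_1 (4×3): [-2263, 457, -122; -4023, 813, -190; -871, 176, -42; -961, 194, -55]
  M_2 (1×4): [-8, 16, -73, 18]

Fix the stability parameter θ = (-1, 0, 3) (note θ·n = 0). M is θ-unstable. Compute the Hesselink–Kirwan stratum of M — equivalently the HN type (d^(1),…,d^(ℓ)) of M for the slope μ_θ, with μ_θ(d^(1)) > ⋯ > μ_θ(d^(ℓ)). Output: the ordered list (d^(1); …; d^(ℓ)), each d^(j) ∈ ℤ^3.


Barcode: M ≅ I[1,2]^2, I[1,3], I[2,2]. HN layers by μ_θ (3 steps, strictly decreasing):
  μ^(1)=3; μ^(2)=0; μ^(3)=-1

((0, 0, 1); (0, 4, 0); (3, 0, 0))


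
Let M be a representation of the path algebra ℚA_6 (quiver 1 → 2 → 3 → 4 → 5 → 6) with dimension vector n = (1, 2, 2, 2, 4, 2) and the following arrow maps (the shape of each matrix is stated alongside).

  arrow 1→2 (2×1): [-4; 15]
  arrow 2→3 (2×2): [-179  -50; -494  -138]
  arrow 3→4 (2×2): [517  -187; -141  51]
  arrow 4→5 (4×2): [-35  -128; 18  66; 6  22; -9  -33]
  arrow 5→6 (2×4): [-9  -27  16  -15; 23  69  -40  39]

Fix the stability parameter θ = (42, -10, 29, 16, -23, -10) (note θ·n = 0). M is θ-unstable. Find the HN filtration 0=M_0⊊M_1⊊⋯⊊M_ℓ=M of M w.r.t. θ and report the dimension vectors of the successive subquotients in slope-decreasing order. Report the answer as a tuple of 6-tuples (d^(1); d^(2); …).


Via rank(M_{q-1}∘⋯∘M_p): M ≅ I[1,3], I[2,6], I[4,6], I[5,5]^2.
μ_θ-semistable layers: μ^(1)=29; μ^(2)=16; μ^(3)=3; μ^(4)=-17/3; μ^(5)=-10; μ^(6)=-23

((0, 0, 1, 0, 0, 0); (1, 1, 0, 0, 0, 0); (0, 0, 1, 1, 1, 1); (0, 0, 0, 1, 1, 1); (0, 1, 0, 0, 0, 0); (0, 0, 0, 0, 2, 0))


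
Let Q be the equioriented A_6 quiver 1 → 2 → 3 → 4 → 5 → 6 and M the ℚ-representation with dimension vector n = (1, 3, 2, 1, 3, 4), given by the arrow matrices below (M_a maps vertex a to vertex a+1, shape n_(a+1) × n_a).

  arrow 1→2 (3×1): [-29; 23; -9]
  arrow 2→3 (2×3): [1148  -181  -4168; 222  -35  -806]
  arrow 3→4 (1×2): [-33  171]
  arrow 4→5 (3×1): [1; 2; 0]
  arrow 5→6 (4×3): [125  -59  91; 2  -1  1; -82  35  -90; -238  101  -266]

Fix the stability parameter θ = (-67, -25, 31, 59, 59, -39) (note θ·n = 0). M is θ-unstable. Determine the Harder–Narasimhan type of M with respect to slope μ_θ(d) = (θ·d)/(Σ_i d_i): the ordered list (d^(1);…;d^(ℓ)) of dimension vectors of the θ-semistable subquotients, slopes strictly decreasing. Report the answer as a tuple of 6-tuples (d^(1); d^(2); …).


Barcode: M ≅ I[1,3], I[2,2], I[2,6], I[5,6]^2, I[6,6]. HN layers by μ_θ (6 steps, strictly decreasing):
  μ^(1)=31; μ^(2)=55/2; μ^(3)=10; μ^(4)=-25; μ^(5)=-39; μ^(6)=-67

((0, 0, 1, 0, 0, 0); (0, 0, 1, 1, 1, 1); (0, 0, 0, 0, 2, 2); (0, 3, 0, 0, 0, 0); (0, 0, 0, 0, 0, 1); (1, 0, 0, 0, 0, 0))


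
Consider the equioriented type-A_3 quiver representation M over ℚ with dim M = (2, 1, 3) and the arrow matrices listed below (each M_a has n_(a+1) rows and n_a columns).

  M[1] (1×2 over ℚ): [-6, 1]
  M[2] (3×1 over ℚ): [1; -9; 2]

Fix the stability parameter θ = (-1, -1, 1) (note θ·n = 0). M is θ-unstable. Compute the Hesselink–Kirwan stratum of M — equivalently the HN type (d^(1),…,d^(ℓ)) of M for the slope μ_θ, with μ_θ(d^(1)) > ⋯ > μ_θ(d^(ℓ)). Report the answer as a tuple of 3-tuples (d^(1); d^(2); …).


Via rank(M_{q-1}∘⋯∘M_p): M ≅ I[1,1], I[1,3], I[3,3]^2.
μ_θ-semistable layers: μ^(1)=1; μ^(2)=-1

((0, 0, 3); (2, 1, 0))


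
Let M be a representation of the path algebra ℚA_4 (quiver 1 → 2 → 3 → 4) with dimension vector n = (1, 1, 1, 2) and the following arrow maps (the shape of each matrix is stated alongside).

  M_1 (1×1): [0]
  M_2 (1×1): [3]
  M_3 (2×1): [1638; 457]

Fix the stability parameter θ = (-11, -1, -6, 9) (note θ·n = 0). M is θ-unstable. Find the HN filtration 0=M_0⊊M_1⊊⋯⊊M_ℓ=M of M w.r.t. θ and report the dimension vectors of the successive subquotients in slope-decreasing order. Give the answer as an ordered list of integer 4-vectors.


Barcode: M ≅ I[1,1], I[2,4], I[4,4]. HN layers by μ_θ (3 steps, strictly decreasing):
  μ^(1)=9; μ^(2)=-7/2; μ^(3)=-11

((0, 0, 0, 2); (0, 1, 1, 0); (1, 0, 0, 0))


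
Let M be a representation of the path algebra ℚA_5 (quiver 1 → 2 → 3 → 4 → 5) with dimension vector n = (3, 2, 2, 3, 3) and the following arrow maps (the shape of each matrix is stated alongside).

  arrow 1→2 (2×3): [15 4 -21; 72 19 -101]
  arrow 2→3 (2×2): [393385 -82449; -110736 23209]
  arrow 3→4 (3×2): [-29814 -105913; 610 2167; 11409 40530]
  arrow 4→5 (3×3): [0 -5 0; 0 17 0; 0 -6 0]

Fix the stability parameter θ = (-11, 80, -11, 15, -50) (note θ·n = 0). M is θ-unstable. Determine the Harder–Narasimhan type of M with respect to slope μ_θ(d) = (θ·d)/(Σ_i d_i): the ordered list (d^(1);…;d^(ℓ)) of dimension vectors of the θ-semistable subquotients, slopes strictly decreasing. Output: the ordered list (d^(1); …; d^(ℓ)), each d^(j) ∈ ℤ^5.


Barcode: M ≅ I[1,1], I[1,4], I[1,5], I[4,4], I[5,5]^2. HN layers by μ_θ (5 steps, strictly decreasing):
  μ^(1)=28; μ^(2)=15; μ^(3)=17/2; μ^(4)=-11; μ^(5)=-50

((0, 1, 1, 1, 0); (0, 0, 0, 1, 0); (0, 1, 1, 1, 1); (3, 0, 0, 0, 0); (0, 0, 0, 0, 2))


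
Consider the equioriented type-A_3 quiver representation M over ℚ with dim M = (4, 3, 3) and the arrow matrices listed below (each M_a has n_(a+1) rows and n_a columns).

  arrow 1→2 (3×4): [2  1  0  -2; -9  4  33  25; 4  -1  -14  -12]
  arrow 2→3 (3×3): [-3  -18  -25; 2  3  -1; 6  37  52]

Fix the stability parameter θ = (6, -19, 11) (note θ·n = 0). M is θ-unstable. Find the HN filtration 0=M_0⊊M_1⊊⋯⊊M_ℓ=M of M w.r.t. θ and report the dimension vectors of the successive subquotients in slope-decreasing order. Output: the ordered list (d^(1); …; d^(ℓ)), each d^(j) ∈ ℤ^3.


Interval decomposition of M: I[1,1], I[1,3]^3.
HN type (ℓ=3): μ^(1)=11; μ^(2)=6; μ^(3)=-13/2

((0, 0, 3); (1, 0, 0); (3, 3, 0))


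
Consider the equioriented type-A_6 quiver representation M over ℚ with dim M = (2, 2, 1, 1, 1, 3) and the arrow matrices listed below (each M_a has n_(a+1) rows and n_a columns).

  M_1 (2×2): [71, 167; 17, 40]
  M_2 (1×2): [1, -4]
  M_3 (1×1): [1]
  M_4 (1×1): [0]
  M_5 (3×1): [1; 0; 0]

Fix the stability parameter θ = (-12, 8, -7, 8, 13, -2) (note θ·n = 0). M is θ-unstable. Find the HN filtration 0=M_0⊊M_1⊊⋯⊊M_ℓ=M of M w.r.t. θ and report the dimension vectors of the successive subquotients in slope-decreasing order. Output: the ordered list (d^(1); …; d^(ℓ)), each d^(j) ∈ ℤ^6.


Interval decomposition of M: I[1,2], I[1,4], I[5,6], I[6,6]^2.
HN type (ℓ=5): μ^(1)=8; μ^(2)=11/2; μ^(3)=1/2; μ^(4)=-2; μ^(5)=-12

((0, 1, 0, 1, 0, 0); (0, 0, 0, 0, 1, 1); (0, 1, 1, 0, 0, 0); (0, 0, 0, 0, 0, 2); (2, 0, 0, 0, 0, 0))


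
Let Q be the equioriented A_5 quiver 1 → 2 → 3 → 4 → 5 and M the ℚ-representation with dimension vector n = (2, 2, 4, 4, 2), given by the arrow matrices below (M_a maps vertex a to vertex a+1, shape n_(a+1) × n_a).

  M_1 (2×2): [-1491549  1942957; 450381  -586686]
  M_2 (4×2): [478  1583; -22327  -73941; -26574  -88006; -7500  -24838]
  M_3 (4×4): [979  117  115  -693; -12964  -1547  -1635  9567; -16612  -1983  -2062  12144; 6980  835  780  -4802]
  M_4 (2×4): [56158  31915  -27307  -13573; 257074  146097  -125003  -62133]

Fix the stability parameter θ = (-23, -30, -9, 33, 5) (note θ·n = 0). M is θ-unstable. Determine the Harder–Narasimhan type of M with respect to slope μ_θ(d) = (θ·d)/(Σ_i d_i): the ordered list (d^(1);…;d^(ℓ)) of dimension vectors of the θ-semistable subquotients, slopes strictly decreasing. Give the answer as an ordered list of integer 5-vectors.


Interval decomposition of M: I[1,4], I[1,5], I[3,3], I[3,4], I[4,5].
HN type (ℓ=4): μ^(1)=33; μ^(2)=19; μ^(3)=-9; μ^(4)=-53/2

((0, 0, 0, 2, 0); (0, 0, 0, 2, 2); (0, 0, 4, 0, 0); (2, 2, 0, 0, 0))


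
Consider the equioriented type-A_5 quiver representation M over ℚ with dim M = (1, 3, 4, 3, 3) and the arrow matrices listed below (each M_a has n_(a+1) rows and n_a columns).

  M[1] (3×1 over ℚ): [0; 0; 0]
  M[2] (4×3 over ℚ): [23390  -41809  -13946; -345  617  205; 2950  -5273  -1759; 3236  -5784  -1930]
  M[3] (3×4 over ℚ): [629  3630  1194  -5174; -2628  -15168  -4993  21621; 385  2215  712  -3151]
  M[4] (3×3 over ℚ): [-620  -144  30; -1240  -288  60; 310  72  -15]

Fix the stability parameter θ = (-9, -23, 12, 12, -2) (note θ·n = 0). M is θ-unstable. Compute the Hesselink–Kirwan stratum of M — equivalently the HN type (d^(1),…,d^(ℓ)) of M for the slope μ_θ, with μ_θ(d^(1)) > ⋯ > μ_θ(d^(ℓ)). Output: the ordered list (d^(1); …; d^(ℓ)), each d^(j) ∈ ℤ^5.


Interval decomposition of M: I[1,1], I[2,4]^2, I[2,5], I[3,3], I[5,5]^2.
HN type (ℓ=5): μ^(1)=12; μ^(2)=22/3; μ^(3)=-2; μ^(4)=-9; μ^(5)=-23

((0, 0, 3, 2, 0); (0, 0, 1, 1, 1); (0, 0, 0, 0, 2); (1, 0, 0, 0, 0); (0, 3, 0, 0, 0))


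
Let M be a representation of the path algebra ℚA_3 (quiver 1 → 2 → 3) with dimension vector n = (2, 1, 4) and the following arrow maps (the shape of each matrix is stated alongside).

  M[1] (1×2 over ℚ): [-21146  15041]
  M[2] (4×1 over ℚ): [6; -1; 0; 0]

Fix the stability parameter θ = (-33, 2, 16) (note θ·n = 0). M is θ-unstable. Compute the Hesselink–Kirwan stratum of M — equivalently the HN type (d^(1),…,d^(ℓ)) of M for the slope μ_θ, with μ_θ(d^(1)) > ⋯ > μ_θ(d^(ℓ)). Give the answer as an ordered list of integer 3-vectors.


Via rank(M_{q-1}∘⋯∘M_p): M ≅ I[1,1], I[1,3], I[3,3]^3.
μ_θ-semistable layers: μ^(1)=16; μ^(2)=2; μ^(3)=-33

((0, 0, 4); (0, 1, 0); (2, 0, 0))
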